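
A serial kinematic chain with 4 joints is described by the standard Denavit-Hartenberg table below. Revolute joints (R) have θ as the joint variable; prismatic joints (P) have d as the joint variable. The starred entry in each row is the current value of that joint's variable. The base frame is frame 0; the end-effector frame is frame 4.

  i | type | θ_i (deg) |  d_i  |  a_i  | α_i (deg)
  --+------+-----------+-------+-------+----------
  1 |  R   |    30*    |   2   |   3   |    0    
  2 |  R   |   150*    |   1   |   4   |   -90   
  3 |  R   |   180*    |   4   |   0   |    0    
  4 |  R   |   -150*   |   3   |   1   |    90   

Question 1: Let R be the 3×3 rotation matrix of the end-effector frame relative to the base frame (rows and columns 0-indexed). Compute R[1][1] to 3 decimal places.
End-effector y-axis (col 1 of R) = (0.0000,-1.0000,0.0000)
R[1][1] = -1.0000

-1.000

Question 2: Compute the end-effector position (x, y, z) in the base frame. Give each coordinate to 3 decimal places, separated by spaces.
after link 1: o_1 = (2.5981, 1.5000, 2.0000)
after link 2: o_2 = (-1.4019, 1.5000, 3.0000)
after link 3: o_3 = (-1.4019, -2.5000, 3.0000)
after link 4: o_4 = (-2.2679, -5.5000, 2.5000)

-2.268 -5.500 2.500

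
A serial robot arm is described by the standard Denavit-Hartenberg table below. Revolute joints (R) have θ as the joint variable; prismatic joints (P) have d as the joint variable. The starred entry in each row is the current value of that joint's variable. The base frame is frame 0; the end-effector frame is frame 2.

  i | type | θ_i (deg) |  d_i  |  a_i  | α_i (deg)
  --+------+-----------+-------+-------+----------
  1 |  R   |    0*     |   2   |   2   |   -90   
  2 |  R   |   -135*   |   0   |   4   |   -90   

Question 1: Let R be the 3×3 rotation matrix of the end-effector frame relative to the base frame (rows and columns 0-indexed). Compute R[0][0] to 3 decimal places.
-0.707

End-effector x-axis (col 0 of R) = (-0.7071,-0.0000,0.7071)
R[0][0] = -0.7071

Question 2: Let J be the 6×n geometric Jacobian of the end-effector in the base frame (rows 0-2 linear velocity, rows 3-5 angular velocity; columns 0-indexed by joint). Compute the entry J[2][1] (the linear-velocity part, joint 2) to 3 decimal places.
2.828

axis z_1 = (0.0000,1.0000,0.0000); lever o_n−o_1 = (-2.8284,-0.0000,2.8284)
cross product → J_v[:, 1] = (2.8284,-0.0000,2.8284)
J_ω[:, 1] = z_1
entry J[2][1] = 2.8284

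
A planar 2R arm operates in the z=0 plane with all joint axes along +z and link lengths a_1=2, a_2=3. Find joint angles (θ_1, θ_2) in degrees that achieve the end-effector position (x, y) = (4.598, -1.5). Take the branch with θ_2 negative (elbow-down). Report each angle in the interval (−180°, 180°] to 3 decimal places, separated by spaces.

0.004 -30.007

cos θ_2 = (23.3916−2²−3²)/(2·2·3) = 0.8660; θ_2 = -30.0067° (elbow-down)
β = atan2(-1.5000,4.5980) = -18.0678°; ψ = atan2(-1.5003,4.5979) = -18.0716°
θ_1 = β − ψ = 0.0038°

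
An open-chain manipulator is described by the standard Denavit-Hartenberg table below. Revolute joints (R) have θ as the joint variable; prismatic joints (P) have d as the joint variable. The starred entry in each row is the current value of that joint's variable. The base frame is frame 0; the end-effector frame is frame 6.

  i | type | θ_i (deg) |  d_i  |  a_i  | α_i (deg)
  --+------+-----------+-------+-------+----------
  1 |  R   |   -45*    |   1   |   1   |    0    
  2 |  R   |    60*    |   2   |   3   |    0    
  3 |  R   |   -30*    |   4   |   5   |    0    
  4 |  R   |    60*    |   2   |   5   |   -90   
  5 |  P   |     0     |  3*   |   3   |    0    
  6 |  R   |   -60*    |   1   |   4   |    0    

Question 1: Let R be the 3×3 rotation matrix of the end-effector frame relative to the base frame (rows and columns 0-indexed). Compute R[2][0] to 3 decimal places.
End-effector x-axis (col 0 of R) = (0.3536,0.3536,0.8660)
R[2][0] = 0.8660

0.866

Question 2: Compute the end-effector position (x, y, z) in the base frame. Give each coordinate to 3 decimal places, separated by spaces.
12.677 8.675 12.464

after link 1: o_1 = (0.7071, -0.7071, 1.0000)
after link 2: o_2 = (3.6049, 0.0694, 3.0000)
after link 3: o_3 = (8.4345, -1.2247, 7.0000)
after link 4: o_4 = (11.9700, 2.3108, 9.0000)
after link 5: o_5 = (11.9700, 6.5534, 9.0000)
after link 6: o_6 = (12.6772, 8.6748, 12.4641)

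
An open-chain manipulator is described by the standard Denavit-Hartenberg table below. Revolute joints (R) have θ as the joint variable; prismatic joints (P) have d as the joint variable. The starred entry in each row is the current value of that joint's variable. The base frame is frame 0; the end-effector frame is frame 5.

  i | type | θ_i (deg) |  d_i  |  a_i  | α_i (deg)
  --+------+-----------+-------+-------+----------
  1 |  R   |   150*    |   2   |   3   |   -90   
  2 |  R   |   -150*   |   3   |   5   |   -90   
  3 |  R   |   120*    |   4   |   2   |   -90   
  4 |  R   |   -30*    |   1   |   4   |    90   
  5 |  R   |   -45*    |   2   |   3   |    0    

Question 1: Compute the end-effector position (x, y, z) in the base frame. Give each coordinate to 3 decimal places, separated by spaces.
-2.781 5.090 11.025

after link 1: o_1 = (-2.5981, 1.5000, 2.0000)
after link 2: o_2 = (-0.3481, -3.2631, 4.5000)
after link 3: o_3 = (-1.9641, -0.3301, 7.4641)
after link 4: o_4 = (-3.5287, 3.4599, 7.8971)
after link 5: o_5 = (-2.7812, 5.0903, 11.0250)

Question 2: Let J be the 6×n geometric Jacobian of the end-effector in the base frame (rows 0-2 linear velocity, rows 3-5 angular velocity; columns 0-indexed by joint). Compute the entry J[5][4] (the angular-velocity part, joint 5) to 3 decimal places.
axis z_4 = (-0.4040,-0.2667,0.8750); lever o_n−o_4 = (0.7475,1.6303,3.1278)
cross product → J_v[:, 4] = (-2.2609,1.9177,-0.4593)
J_ω[:, 4] = z_4
entry J[5][4] = 0.8750

0.875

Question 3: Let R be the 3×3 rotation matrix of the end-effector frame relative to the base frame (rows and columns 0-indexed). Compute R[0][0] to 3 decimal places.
0.518

End-effector x-axis (col 0 of R) = (0.5185,0.7213,0.4593)
R[0][0] = 0.5185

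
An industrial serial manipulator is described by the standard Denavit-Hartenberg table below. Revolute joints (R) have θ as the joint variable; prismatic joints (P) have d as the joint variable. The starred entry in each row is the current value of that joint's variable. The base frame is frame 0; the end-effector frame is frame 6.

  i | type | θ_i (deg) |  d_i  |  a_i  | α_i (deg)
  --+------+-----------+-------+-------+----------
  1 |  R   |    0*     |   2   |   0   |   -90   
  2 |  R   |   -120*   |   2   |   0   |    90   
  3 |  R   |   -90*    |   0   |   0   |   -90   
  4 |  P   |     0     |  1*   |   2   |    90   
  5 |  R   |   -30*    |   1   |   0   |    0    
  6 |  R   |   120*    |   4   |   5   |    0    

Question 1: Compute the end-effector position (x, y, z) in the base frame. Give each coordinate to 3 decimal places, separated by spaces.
after link 1: o_1 = (0.0000, 0.0000, 2.0000)
after link 2: o_2 = (0.0000, 2.0000, 2.0000)
after link 3: o_3 = (0.0000, 2.0000, 2.0000)
after link 4: o_4 = (-0.5000, 0.0000, 2.8660)
after link 5: o_5 = (-1.3660, 0.0000, 2.3660)
after link 6: o_6 = (-7.3301, 0.0000, 4.6962)

-7.330 0.000 4.696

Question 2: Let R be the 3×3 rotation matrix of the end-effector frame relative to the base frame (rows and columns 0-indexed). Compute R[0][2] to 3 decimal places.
End-effector z-axis (col 2 of R) = (-0.8660,0.0000,-0.5000)
R[0][2] = -0.8660

-0.866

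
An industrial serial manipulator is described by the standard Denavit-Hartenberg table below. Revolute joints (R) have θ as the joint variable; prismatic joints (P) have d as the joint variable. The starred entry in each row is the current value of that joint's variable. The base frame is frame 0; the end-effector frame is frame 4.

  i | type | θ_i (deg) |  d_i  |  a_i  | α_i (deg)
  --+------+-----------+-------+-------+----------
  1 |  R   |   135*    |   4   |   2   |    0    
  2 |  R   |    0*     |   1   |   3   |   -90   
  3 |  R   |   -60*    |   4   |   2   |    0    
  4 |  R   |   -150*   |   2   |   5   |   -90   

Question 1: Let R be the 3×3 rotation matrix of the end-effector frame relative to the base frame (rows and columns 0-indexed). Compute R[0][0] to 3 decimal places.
0.612

End-effector x-axis (col 0 of R) = (0.6124,-0.6124,-0.5000)
R[0][0] = 0.6124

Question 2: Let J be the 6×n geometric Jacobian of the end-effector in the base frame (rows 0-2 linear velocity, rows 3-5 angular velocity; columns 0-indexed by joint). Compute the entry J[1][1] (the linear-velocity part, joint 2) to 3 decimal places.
axis z_1 = (0.0000,0.0000,1.0000); lever o_n−o_1 = (-4.0092,-4.4761,0.2321)
cross product → J_v[:, 1] = (4.4761,-4.0092,0.0000)
J_ω[:, 1] = z_1
entry J[1][1] = -4.0092

-4.009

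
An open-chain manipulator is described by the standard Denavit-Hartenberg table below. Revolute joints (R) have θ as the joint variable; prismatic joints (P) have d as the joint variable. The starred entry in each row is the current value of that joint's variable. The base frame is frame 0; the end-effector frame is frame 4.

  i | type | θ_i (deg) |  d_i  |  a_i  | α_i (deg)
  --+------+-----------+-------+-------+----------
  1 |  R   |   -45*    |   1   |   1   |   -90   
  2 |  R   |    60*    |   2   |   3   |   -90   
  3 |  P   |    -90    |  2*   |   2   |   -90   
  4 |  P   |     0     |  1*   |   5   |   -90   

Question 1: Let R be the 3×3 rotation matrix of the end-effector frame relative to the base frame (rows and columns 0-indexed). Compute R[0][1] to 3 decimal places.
End-effector y-axis (col 1 of R) = (-0.3536,0.3536,0.8660)
R[0][1] = -0.3536

-0.354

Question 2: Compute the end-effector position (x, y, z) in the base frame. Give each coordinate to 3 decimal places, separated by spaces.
7.261 5.467 -3.464

after link 1: o_1 = (0.7071, -0.7071, 1.0000)
after link 2: o_2 = (3.1820, -0.3536, -1.5981)
after link 3: o_3 = (3.3714, 2.2854, -2.5981)
after link 4: o_4 = (7.2605, 5.4674, -3.4641)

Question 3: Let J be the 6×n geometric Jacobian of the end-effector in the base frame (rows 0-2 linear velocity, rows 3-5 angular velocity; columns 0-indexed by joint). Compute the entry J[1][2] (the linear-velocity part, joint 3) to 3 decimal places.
0.612

prismatic axis z_2 = (-0.6124,0.6124,-0.5000)
J_v[:, 2] = z_2; J_ω[:, 2] = (0,0,0)
entry J[1][2] = 0.6124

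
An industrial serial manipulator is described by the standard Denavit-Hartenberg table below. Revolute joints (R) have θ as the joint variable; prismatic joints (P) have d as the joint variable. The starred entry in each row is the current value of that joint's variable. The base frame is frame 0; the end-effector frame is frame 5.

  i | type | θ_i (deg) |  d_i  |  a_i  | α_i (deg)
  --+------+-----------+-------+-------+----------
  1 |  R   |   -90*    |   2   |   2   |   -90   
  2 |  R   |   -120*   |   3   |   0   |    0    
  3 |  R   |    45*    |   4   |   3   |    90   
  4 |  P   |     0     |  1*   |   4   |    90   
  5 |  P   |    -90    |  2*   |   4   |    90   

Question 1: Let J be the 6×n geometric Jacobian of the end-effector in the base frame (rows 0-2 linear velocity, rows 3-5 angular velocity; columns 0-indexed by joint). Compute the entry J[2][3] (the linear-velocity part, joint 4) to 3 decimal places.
prismatic axis z_3 = (-0.0000,0.9659,0.2588)
J_v[:, 3] = z_3; J_ω[:, 3] = (0,0,0)
entry J[2][3] = 0.2588

0.259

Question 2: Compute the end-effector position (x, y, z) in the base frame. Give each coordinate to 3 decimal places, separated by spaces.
5.000 -6.710 7.985

after link 1: o_1 = (0.0000, -2.0000, 2.0000)
after link 2: o_2 = (3.0000, -2.0000, 2.0000)
after link 3: o_3 = (7.0000, -2.7765, 4.8978)
after link 4: o_4 = (7.0000, -2.8458, 9.0203)
after link 5: o_5 = (5.0000, -6.7095, 7.9850)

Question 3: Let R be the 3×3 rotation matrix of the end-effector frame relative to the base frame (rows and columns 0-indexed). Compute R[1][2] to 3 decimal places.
0.259

End-effector z-axis (col 2 of R) = (-0.0000,0.2588,-0.9659)
R[1][2] = 0.2588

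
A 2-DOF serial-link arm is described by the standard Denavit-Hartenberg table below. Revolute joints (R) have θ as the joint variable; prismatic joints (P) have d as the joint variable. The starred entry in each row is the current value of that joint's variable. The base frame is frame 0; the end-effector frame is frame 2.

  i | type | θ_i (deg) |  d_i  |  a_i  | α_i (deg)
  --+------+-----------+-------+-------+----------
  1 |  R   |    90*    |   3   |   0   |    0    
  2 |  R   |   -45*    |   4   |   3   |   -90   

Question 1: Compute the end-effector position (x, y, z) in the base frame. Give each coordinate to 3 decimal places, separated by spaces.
2.121 2.121 7.000

after link 1: o_1 = (0.0000, 0.0000, 3.0000)
after link 2: o_2 = (2.1213, 2.1213, 7.0000)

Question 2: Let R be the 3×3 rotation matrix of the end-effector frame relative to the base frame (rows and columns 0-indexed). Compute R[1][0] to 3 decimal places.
End-effector x-axis (col 0 of R) = (0.7071,0.7071,0.0000)
R[1][0] = 0.7071

0.707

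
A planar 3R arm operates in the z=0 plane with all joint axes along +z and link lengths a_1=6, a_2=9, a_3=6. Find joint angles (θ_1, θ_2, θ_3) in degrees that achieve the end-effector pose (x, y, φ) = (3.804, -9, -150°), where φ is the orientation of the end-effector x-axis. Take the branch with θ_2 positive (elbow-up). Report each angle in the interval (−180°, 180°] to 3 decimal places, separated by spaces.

wrist centre = target − a_3·(cos φ, sin φ) = (9.0002, -6.0000)
cos θ_2 = (117.0027−6²−9²)/(2·6·9) = 0.0000; θ_2 = 89.9985° (elbow-up)
β = atan2(-6.0000,9.0002) = -33.6896°; ψ = atan2(9.0000,6.0002) = 56.3089°
θ_1 = β − ψ = -89.9985°
θ_3 = φ − θ_1 − θ_2 = -150.0000° (wrapped to (-180°,180°])

-89.999 89.999 -150.000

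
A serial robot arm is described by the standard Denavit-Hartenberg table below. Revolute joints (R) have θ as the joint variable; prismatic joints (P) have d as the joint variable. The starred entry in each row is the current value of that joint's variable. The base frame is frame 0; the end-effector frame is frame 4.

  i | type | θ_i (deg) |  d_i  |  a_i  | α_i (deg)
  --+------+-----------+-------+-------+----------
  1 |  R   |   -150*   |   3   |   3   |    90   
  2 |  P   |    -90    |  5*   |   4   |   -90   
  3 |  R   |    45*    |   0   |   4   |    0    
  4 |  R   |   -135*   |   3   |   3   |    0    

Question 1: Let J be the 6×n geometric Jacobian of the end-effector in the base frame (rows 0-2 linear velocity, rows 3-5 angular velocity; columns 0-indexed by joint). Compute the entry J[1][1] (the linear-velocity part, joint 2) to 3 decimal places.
0.866

prismatic axis z_1 = (-0.5000,0.8660,0.0000)
J_v[:, 1] = z_1; J_ω[:, 1] = (0,0,0)
entry J[1][1] = 0.8660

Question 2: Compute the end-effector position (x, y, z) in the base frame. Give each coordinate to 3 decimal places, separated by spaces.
-7.782 1.479 -3.828

after link 1: o_1 = (-2.5981, -1.5000, 3.0000)
after link 2: o_2 = (-5.0981, 2.8301, -1.0000)
after link 3: o_3 = (-3.6839, 0.3806, -3.8284)
after link 4: o_4 = (-7.7819, 1.4787, -3.8284)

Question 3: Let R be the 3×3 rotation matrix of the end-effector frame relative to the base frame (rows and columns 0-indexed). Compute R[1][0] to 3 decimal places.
End-effector x-axis (col 0 of R) = (-0.5000,0.8660,0.0000)
R[1][0] = 0.8660

0.866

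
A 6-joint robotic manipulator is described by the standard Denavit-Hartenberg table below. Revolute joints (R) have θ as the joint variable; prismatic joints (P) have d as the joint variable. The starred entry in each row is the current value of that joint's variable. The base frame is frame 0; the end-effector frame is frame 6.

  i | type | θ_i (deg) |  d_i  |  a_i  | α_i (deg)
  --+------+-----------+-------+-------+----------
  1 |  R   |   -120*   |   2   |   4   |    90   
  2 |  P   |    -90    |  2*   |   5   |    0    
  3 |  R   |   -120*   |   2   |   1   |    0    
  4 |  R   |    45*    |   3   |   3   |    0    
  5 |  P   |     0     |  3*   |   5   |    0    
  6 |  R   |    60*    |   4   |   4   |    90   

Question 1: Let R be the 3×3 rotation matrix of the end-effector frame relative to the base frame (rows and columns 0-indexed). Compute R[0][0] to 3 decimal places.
0.129

End-effector x-axis (col 0 of R) = (0.1294,0.2241,-0.9659)
R[0][0] = 0.1294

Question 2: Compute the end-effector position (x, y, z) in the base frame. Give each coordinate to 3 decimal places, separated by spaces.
-9.310 11.875 -8.434

after link 1: o_1 = (-2.0000, -3.4641, 2.0000)
after link 2: o_2 = (-3.7321, -2.4641, -3.0000)
after link 3: o_3 = (-5.0311, -0.7141, -2.5000)
after link 4: o_4 = (-6.1803, 3.2954, -3.2765)
after link 5: o_5 = (-6.3635, 8.9780, -4.5706)
after link 6: o_6 = (-9.3100, 11.8746, -8.4343)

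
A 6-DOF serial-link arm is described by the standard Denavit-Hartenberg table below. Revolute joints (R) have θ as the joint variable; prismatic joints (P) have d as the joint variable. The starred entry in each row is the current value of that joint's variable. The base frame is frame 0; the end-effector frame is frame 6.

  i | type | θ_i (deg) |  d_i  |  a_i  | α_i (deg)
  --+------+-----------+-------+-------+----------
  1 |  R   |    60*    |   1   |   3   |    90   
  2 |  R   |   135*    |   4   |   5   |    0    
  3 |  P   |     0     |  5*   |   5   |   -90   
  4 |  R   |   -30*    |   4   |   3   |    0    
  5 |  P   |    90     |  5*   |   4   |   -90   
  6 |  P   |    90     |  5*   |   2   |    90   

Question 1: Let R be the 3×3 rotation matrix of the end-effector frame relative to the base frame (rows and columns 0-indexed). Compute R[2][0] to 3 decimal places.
0.707

End-effector x-axis (col 0 of R) = (0.3536,0.6124,0.7071)
R[2][0] = 0.7071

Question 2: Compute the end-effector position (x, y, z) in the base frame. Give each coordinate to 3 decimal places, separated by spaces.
-0.677 -10.244 3.311

after link 1: o_1 = (1.5000, 2.5981, 1.0000)
after link 2: o_2 = (3.1963, -2.4638, 4.5355)
after link 3: o_3 = (5.7587, -8.0256, 8.0711)
after link 4: o_4 = (4.7250, -12.8161, 7.0798)
after link 5: o_5 = (-0.7499, -15.3707, 4.9584)
after link 6: o_6 = (-0.6769, -10.2443, 3.3108)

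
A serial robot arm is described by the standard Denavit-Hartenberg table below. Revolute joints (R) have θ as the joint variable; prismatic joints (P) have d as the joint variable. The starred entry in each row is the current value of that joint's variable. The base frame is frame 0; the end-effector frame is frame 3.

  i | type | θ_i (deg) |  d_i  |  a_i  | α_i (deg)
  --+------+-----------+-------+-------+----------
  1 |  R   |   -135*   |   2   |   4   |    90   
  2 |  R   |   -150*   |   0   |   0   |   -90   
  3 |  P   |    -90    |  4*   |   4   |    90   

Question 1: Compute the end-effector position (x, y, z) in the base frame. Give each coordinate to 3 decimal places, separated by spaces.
-7.071 -1.414 -1.464

after link 1: o_1 = (-2.8284, -2.8284, 2.0000)
after link 2: o_2 = (-2.8284, -2.8284, 2.0000)
after link 3: o_3 = (-7.0711, -1.4142, -1.4641)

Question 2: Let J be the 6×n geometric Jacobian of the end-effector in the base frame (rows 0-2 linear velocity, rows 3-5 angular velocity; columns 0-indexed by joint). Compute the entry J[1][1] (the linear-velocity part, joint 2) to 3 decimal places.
axis z_1 = (-0.7071,0.7071,0.0000); lever o_n−o_1 = (-4.2426,1.4142,-3.4641)
cross product → J_v[:, 1] = (-2.4495,-2.4495,2.0000)
J_ω[:, 1] = z_1
entry J[1][1] = -2.4495

-2.449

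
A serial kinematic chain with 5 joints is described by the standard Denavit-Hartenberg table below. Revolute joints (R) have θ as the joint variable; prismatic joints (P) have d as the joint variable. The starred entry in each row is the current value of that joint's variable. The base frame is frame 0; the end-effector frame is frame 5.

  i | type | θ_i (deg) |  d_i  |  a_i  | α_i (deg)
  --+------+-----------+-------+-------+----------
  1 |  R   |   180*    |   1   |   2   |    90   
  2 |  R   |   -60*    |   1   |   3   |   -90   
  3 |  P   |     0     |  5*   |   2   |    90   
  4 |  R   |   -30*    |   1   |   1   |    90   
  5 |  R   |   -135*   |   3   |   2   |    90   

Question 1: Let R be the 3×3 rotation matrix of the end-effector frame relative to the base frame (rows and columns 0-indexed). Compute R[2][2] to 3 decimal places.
0.707

End-effector z-axis (col 2 of R) = (0.0000,0.7071,0.7071)
R[2][2] = 0.7071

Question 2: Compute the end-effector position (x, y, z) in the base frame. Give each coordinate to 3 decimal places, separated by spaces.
-5.830 0.586 -0.416

after link 1: o_1 = (-2.0000, 0.0000, 1.0000)
after link 2: o_2 = (-3.5000, 1.0000, -1.5981)
after link 3: o_3 = (-8.8301, 1.0000, -0.8301)
after link 4: o_4 = (-8.8301, 2.0000, -1.8301)
after link 5: o_5 = (-5.8301, 0.5858, -0.4159)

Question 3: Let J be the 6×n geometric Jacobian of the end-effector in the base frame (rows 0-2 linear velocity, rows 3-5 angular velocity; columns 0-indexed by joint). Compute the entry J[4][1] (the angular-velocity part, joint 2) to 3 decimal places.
1.000

axis z_1 = (0.0000,1.0000,0.0000); lever o_n−o_1 = (-3.8301,0.5858,-1.4159)
cross product → J_v[:, 1] = (-1.4159,-0.0000,3.8301)
J_ω[:, 1] = z_1
entry J[4][1] = 1.0000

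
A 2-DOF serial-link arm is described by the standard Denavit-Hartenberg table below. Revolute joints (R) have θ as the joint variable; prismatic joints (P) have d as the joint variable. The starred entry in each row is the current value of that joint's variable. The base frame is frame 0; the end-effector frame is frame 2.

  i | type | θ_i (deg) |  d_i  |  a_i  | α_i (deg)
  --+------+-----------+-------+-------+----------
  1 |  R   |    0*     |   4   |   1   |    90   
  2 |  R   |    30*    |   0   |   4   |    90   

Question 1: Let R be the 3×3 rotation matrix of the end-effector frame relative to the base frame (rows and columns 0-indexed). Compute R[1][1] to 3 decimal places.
-1.000

End-effector y-axis (col 1 of R) = (-0.0000,-1.0000,0.0000)
R[1][1] = -1.0000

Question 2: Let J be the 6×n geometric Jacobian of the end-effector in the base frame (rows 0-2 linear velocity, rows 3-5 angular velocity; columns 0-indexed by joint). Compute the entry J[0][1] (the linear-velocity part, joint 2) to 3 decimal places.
-2.000

axis z_1 = (0.0000,-1.0000,0.0000); lever o_n−o_1 = (3.4641,0.0000,2.0000)
cross product → J_v[:, 1] = (-2.0000,0.0000,3.4641)
J_ω[:, 1] = z_1
entry J[0][1] = -2.0000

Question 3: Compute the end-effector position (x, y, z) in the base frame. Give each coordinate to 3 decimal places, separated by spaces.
after link 1: o_1 = (1.0000, 0.0000, 4.0000)
after link 2: o_2 = (4.4641, 0.0000, 6.0000)

4.464 0.000 6.000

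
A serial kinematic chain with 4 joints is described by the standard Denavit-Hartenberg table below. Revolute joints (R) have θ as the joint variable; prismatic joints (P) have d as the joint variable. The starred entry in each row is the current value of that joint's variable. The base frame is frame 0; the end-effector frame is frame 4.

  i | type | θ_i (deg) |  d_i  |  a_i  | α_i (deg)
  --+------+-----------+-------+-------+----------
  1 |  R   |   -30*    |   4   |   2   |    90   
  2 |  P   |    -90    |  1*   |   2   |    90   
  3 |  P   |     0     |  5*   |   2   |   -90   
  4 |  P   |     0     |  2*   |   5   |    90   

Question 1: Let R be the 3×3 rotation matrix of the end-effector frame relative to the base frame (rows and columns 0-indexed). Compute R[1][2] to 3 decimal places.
0.500

End-effector z-axis (col 2 of R) = (-0.8660,0.5000,-0.0000)
R[1][2] = 0.5000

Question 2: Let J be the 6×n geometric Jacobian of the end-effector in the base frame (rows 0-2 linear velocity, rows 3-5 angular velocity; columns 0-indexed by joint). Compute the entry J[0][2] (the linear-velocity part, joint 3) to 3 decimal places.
prismatic axis z_2 = (-0.8660,0.5000,-0.0000)
J_v[:, 2] = z_2; J_ω[:, 2] = (0,0,0)
entry J[0][2] = -0.8660

-0.866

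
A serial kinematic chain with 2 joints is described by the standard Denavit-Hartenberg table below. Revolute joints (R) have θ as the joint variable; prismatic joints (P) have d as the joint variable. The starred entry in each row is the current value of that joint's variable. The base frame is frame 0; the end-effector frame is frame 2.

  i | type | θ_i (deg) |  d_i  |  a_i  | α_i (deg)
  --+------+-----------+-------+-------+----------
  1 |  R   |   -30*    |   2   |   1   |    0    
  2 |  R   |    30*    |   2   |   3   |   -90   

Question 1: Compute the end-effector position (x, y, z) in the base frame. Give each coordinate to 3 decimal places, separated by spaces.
3.866 -0.500 4.000

after link 1: o_1 = (0.8660, -0.5000, 2.0000)
after link 2: o_2 = (3.8660, -0.5000, 4.0000)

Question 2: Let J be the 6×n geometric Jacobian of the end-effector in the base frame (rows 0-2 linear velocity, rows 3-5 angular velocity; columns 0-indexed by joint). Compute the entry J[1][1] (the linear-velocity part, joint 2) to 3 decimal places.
axis z_1 = (0.0000,0.0000,1.0000); lever o_n−o_1 = (3.0000,0.0000,2.0000)
cross product → J_v[:, 1] = (0.0000,3.0000,0.0000)
J_ω[:, 1] = z_1
entry J[1][1] = 3.0000

3.000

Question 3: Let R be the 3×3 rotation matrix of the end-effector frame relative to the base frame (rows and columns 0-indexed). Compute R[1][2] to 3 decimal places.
1.000

End-effector z-axis (col 2 of R) = (0.0000,1.0000,0.0000)
R[1][2] = 1.0000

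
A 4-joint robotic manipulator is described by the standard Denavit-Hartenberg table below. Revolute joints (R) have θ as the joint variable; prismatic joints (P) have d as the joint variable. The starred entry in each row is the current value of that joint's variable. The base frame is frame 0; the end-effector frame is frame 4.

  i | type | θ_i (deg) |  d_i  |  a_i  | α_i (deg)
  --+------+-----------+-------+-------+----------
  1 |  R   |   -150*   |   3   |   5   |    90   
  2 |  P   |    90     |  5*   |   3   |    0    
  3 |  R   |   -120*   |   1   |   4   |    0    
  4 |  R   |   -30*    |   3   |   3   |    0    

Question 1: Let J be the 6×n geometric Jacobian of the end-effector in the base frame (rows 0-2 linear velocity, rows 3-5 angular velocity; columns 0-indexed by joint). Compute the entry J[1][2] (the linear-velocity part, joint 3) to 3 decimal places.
axis z_2 = (-0.5000,0.8660,0.0000); lever o_n−o_2 = (-6.2990,0.9821,-4.5981)
cross product → J_v[:, 2] = (-3.9821,-2.2990,4.9641)
J_ω[:, 2] = z_2
entry J[1][2] = -2.2990

-2.299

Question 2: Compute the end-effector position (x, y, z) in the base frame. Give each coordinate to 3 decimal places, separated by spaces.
-13.129 2.812 1.402

after link 1: o_1 = (-4.3301, -2.5000, 3.0000)
after link 2: o_2 = (-6.8301, 1.8301, 6.0000)
after link 3: o_3 = (-10.3301, 0.9641, 4.0000)
after link 4: o_4 = (-13.1292, 2.8122, 1.4019)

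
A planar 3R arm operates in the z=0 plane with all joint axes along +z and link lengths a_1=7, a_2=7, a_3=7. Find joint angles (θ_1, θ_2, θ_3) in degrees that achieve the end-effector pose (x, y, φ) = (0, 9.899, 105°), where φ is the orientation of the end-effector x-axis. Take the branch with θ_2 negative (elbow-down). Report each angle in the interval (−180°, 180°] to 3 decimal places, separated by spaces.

134.998 -150.004 120.006

wrist centre = target − a_3·(cos φ, sin φ) = (1.8117, 3.1375)
cos θ_2 = (13.1264−7²−7²)/(2·7·7) = -0.8661; θ_2 = -150.0036° (elbow-down)
β = atan2(3.1375,1.8117) = 59.9961°; ψ = atan2(-3.4996,0.9376) = -75.0018°
θ_1 = β − ψ = 134.9979°
θ_3 = φ − θ_1 − θ_2 = 120.0057° (wrapped to (-180°,180°])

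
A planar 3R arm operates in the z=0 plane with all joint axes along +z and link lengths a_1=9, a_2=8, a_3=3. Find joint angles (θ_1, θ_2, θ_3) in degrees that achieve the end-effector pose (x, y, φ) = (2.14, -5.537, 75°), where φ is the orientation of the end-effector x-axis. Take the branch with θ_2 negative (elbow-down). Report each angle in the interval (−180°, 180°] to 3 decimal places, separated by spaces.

-26.636 -119.998 -138.367

wrist centre = target − a_3·(cos φ, sin φ) = (1.3635, -8.4348)
cos θ_2 = (73.0047−9²−8²)/(2·9·8) = -0.5000; θ_2 = -119.9978° (elbow-down)
β = atan2(-8.4348,1.3635) = -80.8172°; ψ = atan2(-6.9284,5.0003) = -54.1816°
θ_1 = β − ψ = -26.6355°
θ_3 = φ − θ_1 − θ_2 = -138.3666° (wrapped to (-180°,180°])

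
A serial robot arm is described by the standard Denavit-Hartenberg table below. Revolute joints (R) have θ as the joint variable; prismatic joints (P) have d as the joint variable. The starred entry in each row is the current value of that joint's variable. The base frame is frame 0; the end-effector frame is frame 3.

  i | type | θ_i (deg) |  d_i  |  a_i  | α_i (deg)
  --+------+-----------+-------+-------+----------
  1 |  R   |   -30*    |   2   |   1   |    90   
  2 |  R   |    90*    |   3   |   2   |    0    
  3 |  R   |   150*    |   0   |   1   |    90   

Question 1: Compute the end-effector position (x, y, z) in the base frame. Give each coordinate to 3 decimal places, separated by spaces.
-1.067 -2.848 3.134

after link 1: o_1 = (0.8660, -0.5000, 2.0000)
after link 2: o_2 = (-0.6340, -3.0981, 4.0000)
after link 3: o_3 = (-1.0670, -2.8481, 3.1340)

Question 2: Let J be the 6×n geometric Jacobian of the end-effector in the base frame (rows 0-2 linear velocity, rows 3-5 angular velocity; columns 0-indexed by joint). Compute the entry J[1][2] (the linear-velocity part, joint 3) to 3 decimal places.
-0.433

axis z_2 = (-0.5000,-0.8660,0.0000); lever o_n−o_2 = (-0.4330,0.2500,-0.8660)
cross product → J_v[:, 2] = (0.7500,-0.4330,-0.5000)
J_ω[:, 2] = z_2
entry J[1][2] = -0.4330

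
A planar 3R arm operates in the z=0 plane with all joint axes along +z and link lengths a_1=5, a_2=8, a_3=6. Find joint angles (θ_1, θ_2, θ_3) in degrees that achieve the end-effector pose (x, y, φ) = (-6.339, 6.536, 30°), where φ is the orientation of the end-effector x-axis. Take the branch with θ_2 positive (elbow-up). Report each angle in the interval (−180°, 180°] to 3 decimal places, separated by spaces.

wrist centre = target − a_3·(cos φ, sin φ) = (-11.5352, 3.5360)
cos θ_2 = (145.5630−5²−8²)/(2·5·8) = 0.7070; θ_2 = 45.0056° (elbow-up)
β = atan2(3.5360,-11.5352) = 162.9575°; ψ = atan2(5.6574,10.6563) = 27.9637°
θ_1 = β − ψ = 134.9938°
θ_3 = φ − θ_1 − θ_2 = -149.9994° (wrapped to (-180°,180°])

134.994 45.006 -149.999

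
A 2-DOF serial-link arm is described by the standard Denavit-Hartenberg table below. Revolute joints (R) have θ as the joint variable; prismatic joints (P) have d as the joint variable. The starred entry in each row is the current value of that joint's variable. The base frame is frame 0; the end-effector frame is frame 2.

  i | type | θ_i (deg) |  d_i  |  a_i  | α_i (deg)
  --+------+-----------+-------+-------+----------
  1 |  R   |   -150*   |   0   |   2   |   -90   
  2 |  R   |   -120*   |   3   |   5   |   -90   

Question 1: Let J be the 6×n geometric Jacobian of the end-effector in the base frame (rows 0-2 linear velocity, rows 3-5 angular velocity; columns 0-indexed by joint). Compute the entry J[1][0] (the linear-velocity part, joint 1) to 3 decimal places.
1.933

axis z_0 = ẑ; lever o_n−o_0 = (1.9330,-2.3481,4.3301)
cross product → J_v[:, 0] = (2.3481,1.9330,-0.0000)
J_ω[:, 0] = z_0
entry J[1][0] = 1.9330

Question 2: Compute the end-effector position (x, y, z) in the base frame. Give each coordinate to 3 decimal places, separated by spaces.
1.933 -2.348 4.330

after link 1: o_1 = (-1.7321, -1.0000, 0.0000)
after link 2: o_2 = (1.9330, -2.3481, 4.3301)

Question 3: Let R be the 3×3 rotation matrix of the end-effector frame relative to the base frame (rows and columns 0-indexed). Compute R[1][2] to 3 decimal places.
-0.433

End-effector z-axis (col 2 of R) = (-0.7500,-0.4330,0.5000)
R[1][2] = -0.4330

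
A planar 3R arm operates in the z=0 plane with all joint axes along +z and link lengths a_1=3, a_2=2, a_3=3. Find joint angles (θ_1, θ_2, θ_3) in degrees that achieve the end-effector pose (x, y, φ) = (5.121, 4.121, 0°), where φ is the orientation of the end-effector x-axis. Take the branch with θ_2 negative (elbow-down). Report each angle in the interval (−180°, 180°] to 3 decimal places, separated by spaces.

80.541 -45.027 -35.514

wrist centre = target − a_3·(cos φ, sin φ) = (2.1210, 4.1210)
cos θ_2 = (21.4813−3²−2²)/(2·3·2) = 0.7068; θ_2 = -45.0270° (elbow-down)
β = atan2(4.1210,2.1210) = 62.7660°; ψ = atan2(-1.4149,4.4135) = -17.7746°
θ_1 = β − ψ = 80.5406°
θ_3 = φ − θ_1 − θ_2 = -35.5136° (wrapped to (-180°,180°])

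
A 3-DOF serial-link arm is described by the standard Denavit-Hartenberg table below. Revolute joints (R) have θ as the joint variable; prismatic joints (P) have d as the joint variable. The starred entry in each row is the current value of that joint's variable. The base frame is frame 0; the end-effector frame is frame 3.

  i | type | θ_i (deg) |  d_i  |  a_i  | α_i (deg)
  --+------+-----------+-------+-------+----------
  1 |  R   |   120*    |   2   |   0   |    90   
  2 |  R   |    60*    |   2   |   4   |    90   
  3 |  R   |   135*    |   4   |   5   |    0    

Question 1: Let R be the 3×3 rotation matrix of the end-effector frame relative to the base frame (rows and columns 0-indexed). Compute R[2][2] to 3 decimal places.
-0.500

End-effector z-axis (col 2 of R) = (-0.4330,0.7500,-0.5000)
R[2][2] = -0.5000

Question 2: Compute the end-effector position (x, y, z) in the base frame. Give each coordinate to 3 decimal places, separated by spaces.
2.946 5.969 0.402

after link 1: o_1 = (0.0000, 0.0000, 2.0000)
after link 2: o_2 = (0.7321, 2.7321, 5.4641)
after link 3: o_3 = (2.9457, 5.9689, 0.4022)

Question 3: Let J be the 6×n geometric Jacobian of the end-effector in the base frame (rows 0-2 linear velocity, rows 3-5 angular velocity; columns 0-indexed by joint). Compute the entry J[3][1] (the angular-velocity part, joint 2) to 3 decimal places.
0.866

axis z_1 = (0.8660,0.5000,0.0000); lever o_n−o_1 = (2.9457,5.9689,-1.5978)
cross product → J_v[:, 1] = (-0.7989,1.3837,3.6963)
J_ω[:, 1] = z_1
entry J[3][1] = 0.8660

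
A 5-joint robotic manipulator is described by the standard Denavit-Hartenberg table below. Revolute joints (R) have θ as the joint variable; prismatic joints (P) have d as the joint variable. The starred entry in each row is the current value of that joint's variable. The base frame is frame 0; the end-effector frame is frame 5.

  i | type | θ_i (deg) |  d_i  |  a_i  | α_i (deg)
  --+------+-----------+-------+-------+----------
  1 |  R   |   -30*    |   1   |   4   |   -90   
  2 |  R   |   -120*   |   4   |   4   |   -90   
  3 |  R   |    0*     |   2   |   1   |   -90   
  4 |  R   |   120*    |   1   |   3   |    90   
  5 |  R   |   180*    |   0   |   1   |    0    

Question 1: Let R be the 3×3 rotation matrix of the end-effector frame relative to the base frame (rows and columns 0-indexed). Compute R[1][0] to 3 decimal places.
End-effector x-axis (col 0 of R) = (0.4330,-0.2500,0.8660)
R[1][0] = -0.2500

-0.250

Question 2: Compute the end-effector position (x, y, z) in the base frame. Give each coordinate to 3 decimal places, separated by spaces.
3.433 1.482 4.598

after link 1: o_1 = (3.4641, -2.0000, 1.0000)
after link 2: o_2 = (3.7321, 2.4641, 4.4641)
after link 3: o_3 = (4.7990, 1.8481, 6.3301)
after link 4: o_4 = (3.0000, 1.7321, 3.7321)
after link 5: o_5 = (3.4330, 1.4821, 4.5981)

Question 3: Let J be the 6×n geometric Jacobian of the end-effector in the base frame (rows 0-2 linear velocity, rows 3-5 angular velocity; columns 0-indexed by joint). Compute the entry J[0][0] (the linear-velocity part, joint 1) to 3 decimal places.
-1.482

axis z_0 = ẑ; lever o_n−o_0 = (3.4330,1.4821,4.5981)
cross product → J_v[:, 0] = (-1.4821,3.4330,0.0000)
J_ω[:, 0] = z_0
entry J[0][0] = -1.4821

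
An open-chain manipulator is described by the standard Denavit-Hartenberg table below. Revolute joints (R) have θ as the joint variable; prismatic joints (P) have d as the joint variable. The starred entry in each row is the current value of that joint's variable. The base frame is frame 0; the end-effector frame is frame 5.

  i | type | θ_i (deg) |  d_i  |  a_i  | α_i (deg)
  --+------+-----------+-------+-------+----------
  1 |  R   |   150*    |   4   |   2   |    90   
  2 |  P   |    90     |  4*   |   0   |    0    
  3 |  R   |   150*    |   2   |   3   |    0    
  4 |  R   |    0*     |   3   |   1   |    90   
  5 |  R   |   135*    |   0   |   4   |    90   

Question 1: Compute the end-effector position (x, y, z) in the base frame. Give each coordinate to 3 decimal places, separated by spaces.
4.689 10.951 2.985

after link 1: o_1 = (-1.7321, 1.0000, 4.0000)
after link 2: o_2 = (0.2679, 4.4641, 4.0000)
after link 3: o_3 = (2.5670, 5.4462, 1.4019)
after link 4: o_4 = (4.5000, 7.7942, 0.5359)
after link 5: o_5 = (4.6895, 10.9508, 2.9854)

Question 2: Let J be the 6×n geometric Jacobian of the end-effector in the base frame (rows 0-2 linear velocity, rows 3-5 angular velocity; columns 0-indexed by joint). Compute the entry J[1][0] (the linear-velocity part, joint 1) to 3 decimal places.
4.689

axis z_0 = ẑ; lever o_n−o_0 = (4.6895,10.9508,2.9854)
cross product → J_v[:, 0] = (-10.9508,4.6895,0.0000)
J_ω[:, 0] = z_0
entry J[1][0] = 4.6895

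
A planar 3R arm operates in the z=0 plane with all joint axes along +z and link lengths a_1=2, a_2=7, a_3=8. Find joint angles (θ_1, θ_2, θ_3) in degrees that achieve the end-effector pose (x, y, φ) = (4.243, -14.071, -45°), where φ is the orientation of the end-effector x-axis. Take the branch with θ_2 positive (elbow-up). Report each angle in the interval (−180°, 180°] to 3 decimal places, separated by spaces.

-135.003 45.006 44.997

wrist centre = target − a_3·(cos φ, sin φ) = (-1.4139, -8.4141)
cos θ_2 = (72.7968−2²−7²)/(2·2·7) = 0.7070; θ_2 = 45.0062° (elbow-up)
β = atan2(-8.4141,-1.4139) = -99.5385°; ψ = atan2(4.9503,6.9492) = 35.4643°
θ_1 = β − ψ = -135.0027°
θ_3 = φ − θ_1 − θ_2 = 44.9965° (wrapped to (-180°,180°])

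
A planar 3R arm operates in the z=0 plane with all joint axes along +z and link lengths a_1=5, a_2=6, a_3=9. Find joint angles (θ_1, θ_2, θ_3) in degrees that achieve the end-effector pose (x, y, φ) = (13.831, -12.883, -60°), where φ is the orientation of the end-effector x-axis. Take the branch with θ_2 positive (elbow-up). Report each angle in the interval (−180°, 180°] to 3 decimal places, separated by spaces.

wrist centre = target − a_3·(cos φ, sin φ) = (9.3310, -5.0888)
cos θ_2 = (112.9632−5²−6²)/(2·5·6) = 0.8661; θ_2 = 29.9969° (elbow-up)
β = atan2(-5.0888,9.3310) = -28.6064°; ψ = atan2(2.9997,10.1963) = 16.3937°
θ_1 = β − ψ = -45.0000°
θ_3 = φ − θ_1 − θ_2 = -44.9968° (wrapped to (-180°,180°])

-45.000 29.997 -44.997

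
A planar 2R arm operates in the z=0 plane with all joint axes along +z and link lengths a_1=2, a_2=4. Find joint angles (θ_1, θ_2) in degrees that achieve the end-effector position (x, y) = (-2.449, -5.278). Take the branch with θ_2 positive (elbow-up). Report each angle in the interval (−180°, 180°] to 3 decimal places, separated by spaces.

-135.003 30.011

cos θ_2 = (33.8549−2²−4²)/(2·2·4) = 0.8659; θ_2 = 30.0109° (elbow-up)
β = atan2(-5.2780,-2.4490) = -114.8914°; ψ = atan2(2.0007,5.4637) = 20.1113°
θ_1 = β − ψ = -135.0027°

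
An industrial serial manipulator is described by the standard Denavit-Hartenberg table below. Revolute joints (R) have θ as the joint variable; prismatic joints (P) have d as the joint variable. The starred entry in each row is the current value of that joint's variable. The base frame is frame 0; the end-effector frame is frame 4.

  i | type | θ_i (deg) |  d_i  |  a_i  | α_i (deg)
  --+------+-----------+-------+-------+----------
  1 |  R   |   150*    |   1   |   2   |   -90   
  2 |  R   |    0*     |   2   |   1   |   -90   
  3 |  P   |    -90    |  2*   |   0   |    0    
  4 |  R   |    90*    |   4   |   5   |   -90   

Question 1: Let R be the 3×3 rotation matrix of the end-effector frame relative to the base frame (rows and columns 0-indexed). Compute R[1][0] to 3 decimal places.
End-effector x-axis (col 0 of R) = (-0.8660,0.5000,0.0000)
R[1][0] = 0.5000

0.500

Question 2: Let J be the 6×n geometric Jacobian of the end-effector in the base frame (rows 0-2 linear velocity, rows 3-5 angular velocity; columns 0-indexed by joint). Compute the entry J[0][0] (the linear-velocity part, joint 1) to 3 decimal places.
-2.268

axis z_0 = ẑ; lever o_n−o_0 = (-7.9282,2.2679,-5.0000)
cross product → J_v[:, 0] = (-2.2679,-7.9282,0.0000)
J_ω[:, 0] = z_0
entry J[0][0] = -2.2679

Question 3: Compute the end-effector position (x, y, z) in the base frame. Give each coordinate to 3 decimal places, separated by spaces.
-7.928 2.268 -5.000

after link 1: o_1 = (-1.7321, 1.0000, 1.0000)
after link 2: o_2 = (-3.5981, -0.2321, 1.0000)
after link 3: o_3 = (-3.5981, -0.2321, -1.0000)
after link 4: o_4 = (-7.9282, 2.2679, -5.0000)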